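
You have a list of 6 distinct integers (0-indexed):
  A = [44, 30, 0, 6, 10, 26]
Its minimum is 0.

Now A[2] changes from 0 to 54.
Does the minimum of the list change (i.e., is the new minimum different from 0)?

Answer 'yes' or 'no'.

Old min = 0
Change: A[2] 0 -> 54
Changed element was the min; new min must be rechecked.
New min = 6; changed? yes

Answer: yes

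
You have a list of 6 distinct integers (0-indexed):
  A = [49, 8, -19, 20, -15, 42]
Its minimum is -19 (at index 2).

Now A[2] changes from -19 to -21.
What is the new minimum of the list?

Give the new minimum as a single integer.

Answer: -21

Derivation:
Old min = -19 (at index 2)
Change: A[2] -19 -> -21
Changed element WAS the min. Need to check: is -21 still <= all others?
  Min of remaining elements: -15
  New min = min(-21, -15) = -21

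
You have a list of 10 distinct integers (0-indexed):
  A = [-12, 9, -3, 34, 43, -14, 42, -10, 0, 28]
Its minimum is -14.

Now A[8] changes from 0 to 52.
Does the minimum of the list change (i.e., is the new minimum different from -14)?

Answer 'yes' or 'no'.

Answer: no

Derivation:
Old min = -14
Change: A[8] 0 -> 52
Changed element was NOT the min; min changes only if 52 < -14.
New min = -14; changed? no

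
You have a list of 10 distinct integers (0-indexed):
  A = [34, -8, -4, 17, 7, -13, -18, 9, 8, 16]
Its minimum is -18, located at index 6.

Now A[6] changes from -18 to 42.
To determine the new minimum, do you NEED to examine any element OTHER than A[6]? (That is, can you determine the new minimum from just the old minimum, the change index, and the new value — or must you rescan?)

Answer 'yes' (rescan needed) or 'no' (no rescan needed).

Old min = -18 at index 6
Change at index 6: -18 -> 42
Index 6 WAS the min and new value 42 > old min -18. Must rescan other elements to find the new min.
Needs rescan: yes

Answer: yes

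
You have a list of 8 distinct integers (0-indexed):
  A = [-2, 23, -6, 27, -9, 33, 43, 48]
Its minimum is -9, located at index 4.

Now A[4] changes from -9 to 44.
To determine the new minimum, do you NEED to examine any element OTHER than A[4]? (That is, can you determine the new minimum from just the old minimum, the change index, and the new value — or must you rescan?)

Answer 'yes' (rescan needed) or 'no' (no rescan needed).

Answer: yes

Derivation:
Old min = -9 at index 4
Change at index 4: -9 -> 44
Index 4 WAS the min and new value 44 > old min -9. Must rescan other elements to find the new min.
Needs rescan: yes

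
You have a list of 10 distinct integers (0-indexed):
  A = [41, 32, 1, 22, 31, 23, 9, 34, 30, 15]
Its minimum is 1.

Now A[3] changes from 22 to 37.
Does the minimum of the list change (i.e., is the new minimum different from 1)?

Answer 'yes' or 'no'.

Answer: no

Derivation:
Old min = 1
Change: A[3] 22 -> 37
Changed element was NOT the min; min changes only if 37 < 1.
New min = 1; changed? no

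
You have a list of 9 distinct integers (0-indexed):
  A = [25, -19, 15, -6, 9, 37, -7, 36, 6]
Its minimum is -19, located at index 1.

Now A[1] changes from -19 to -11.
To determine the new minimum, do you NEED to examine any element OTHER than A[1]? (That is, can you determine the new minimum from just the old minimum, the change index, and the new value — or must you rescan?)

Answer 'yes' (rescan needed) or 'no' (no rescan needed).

Old min = -19 at index 1
Change at index 1: -19 -> -11
Index 1 WAS the min and new value -11 > old min -19. Must rescan other elements to find the new min.
Needs rescan: yes

Answer: yes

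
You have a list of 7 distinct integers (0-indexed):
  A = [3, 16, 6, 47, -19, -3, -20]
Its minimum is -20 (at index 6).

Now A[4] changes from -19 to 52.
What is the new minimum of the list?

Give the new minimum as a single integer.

Old min = -20 (at index 6)
Change: A[4] -19 -> 52
Changed element was NOT the old min.
  New min = min(old_min, new_val) = min(-20, 52) = -20

Answer: -20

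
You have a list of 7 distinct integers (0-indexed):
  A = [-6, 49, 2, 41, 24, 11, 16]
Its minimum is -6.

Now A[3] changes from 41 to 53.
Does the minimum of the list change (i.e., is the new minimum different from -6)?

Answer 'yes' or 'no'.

Old min = -6
Change: A[3] 41 -> 53
Changed element was NOT the min; min changes only if 53 < -6.
New min = -6; changed? no

Answer: no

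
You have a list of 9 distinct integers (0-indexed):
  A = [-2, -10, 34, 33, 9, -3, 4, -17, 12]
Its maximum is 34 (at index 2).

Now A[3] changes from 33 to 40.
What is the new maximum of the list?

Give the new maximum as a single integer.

Old max = 34 (at index 2)
Change: A[3] 33 -> 40
Changed element was NOT the old max.
  New max = max(old_max, new_val) = max(34, 40) = 40

Answer: 40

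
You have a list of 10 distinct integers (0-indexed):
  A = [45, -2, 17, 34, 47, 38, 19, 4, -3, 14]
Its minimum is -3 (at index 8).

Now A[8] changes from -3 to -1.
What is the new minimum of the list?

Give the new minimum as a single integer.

Answer: -2

Derivation:
Old min = -3 (at index 8)
Change: A[8] -3 -> -1
Changed element WAS the min. Need to check: is -1 still <= all others?
  Min of remaining elements: -2
  New min = min(-1, -2) = -2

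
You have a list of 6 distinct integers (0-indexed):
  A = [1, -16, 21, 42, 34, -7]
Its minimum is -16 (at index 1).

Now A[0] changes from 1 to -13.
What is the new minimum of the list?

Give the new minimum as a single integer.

Answer: -16

Derivation:
Old min = -16 (at index 1)
Change: A[0] 1 -> -13
Changed element was NOT the old min.
  New min = min(old_min, new_val) = min(-16, -13) = -16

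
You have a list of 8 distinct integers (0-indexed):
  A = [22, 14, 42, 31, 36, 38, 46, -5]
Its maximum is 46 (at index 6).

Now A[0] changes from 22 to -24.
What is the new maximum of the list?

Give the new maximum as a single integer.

Answer: 46

Derivation:
Old max = 46 (at index 6)
Change: A[0] 22 -> -24
Changed element was NOT the old max.
  New max = max(old_max, new_val) = max(46, -24) = 46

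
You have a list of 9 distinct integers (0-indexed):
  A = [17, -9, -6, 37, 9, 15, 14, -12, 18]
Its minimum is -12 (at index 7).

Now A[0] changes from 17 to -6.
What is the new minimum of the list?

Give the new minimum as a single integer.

Answer: -12

Derivation:
Old min = -12 (at index 7)
Change: A[0] 17 -> -6
Changed element was NOT the old min.
  New min = min(old_min, new_val) = min(-12, -6) = -12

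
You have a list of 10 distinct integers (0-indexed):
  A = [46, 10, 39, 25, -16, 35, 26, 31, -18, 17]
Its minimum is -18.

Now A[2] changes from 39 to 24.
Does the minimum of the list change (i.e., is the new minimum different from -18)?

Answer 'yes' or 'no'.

Answer: no

Derivation:
Old min = -18
Change: A[2] 39 -> 24
Changed element was NOT the min; min changes only if 24 < -18.
New min = -18; changed? no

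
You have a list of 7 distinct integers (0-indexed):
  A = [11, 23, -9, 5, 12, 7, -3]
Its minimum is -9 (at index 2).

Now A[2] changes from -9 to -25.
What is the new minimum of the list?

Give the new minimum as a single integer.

Old min = -9 (at index 2)
Change: A[2] -9 -> -25
Changed element WAS the min. Need to check: is -25 still <= all others?
  Min of remaining elements: -3
  New min = min(-25, -3) = -25

Answer: -25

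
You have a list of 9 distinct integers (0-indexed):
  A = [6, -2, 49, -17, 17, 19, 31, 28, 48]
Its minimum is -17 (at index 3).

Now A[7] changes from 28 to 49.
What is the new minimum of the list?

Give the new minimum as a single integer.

Old min = -17 (at index 3)
Change: A[7] 28 -> 49
Changed element was NOT the old min.
  New min = min(old_min, new_val) = min(-17, 49) = -17

Answer: -17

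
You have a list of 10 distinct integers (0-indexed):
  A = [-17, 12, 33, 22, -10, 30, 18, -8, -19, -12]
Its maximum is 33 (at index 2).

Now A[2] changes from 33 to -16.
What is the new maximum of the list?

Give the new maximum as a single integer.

Answer: 30

Derivation:
Old max = 33 (at index 2)
Change: A[2] 33 -> -16
Changed element WAS the max -> may need rescan.
  Max of remaining elements: 30
  New max = max(-16, 30) = 30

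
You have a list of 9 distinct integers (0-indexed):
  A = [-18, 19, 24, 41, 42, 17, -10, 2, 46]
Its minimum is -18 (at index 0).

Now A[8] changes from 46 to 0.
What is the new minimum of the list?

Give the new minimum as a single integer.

Answer: -18

Derivation:
Old min = -18 (at index 0)
Change: A[8] 46 -> 0
Changed element was NOT the old min.
  New min = min(old_min, new_val) = min(-18, 0) = -18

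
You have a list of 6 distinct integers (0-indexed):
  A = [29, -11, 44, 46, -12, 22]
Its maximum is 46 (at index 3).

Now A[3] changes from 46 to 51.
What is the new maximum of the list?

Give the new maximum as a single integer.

Answer: 51

Derivation:
Old max = 46 (at index 3)
Change: A[3] 46 -> 51
Changed element WAS the max -> may need rescan.
  Max of remaining elements: 44
  New max = max(51, 44) = 51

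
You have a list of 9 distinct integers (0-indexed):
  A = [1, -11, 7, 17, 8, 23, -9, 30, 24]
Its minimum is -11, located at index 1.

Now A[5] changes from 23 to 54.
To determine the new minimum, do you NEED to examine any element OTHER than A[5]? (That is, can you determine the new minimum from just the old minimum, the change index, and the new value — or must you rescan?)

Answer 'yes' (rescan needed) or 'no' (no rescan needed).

Old min = -11 at index 1
Change at index 5: 23 -> 54
Index 5 was NOT the min. New min = min(-11, 54). No rescan of other elements needed.
Needs rescan: no

Answer: no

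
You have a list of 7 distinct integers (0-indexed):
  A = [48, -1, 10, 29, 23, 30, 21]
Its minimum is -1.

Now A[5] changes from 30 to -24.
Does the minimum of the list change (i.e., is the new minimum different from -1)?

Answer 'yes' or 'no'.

Answer: yes

Derivation:
Old min = -1
Change: A[5] 30 -> -24
Changed element was NOT the min; min changes only if -24 < -1.
New min = -24; changed? yes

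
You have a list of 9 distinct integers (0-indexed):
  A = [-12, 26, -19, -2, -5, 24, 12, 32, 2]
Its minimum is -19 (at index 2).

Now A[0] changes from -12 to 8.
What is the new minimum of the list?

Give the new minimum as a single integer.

Old min = -19 (at index 2)
Change: A[0] -12 -> 8
Changed element was NOT the old min.
  New min = min(old_min, new_val) = min(-19, 8) = -19

Answer: -19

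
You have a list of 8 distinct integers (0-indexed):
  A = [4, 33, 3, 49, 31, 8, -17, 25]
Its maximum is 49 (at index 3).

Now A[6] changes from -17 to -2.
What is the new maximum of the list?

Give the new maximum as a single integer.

Old max = 49 (at index 3)
Change: A[6] -17 -> -2
Changed element was NOT the old max.
  New max = max(old_max, new_val) = max(49, -2) = 49

Answer: 49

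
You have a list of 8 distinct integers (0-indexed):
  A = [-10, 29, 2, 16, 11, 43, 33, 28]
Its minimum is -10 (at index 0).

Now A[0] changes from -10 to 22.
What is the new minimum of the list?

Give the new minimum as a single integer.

Answer: 2

Derivation:
Old min = -10 (at index 0)
Change: A[0] -10 -> 22
Changed element WAS the min. Need to check: is 22 still <= all others?
  Min of remaining elements: 2
  New min = min(22, 2) = 2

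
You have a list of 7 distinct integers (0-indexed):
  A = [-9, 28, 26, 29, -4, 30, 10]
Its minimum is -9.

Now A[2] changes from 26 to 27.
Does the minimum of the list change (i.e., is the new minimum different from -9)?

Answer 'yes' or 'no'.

Answer: no

Derivation:
Old min = -9
Change: A[2] 26 -> 27
Changed element was NOT the min; min changes only if 27 < -9.
New min = -9; changed? no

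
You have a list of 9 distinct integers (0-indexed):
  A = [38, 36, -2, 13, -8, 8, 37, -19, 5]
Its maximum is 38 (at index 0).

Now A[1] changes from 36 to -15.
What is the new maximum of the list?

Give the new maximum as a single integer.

Old max = 38 (at index 0)
Change: A[1] 36 -> -15
Changed element was NOT the old max.
  New max = max(old_max, new_val) = max(38, -15) = 38

Answer: 38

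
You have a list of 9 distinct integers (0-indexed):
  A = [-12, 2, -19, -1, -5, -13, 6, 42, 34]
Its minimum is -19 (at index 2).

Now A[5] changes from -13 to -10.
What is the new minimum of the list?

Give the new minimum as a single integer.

Old min = -19 (at index 2)
Change: A[5] -13 -> -10
Changed element was NOT the old min.
  New min = min(old_min, new_val) = min(-19, -10) = -19

Answer: -19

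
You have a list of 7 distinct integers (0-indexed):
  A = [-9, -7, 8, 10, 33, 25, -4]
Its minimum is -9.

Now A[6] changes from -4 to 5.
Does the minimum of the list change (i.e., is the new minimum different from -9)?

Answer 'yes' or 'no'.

Old min = -9
Change: A[6] -4 -> 5
Changed element was NOT the min; min changes only if 5 < -9.
New min = -9; changed? no

Answer: no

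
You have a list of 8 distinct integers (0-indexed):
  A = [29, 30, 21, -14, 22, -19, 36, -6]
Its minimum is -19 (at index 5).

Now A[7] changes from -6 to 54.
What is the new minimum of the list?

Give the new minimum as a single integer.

Answer: -19

Derivation:
Old min = -19 (at index 5)
Change: A[7] -6 -> 54
Changed element was NOT the old min.
  New min = min(old_min, new_val) = min(-19, 54) = -19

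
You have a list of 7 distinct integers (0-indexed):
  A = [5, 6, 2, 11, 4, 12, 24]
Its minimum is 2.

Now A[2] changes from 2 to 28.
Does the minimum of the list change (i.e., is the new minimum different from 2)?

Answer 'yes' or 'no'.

Old min = 2
Change: A[2] 2 -> 28
Changed element was the min; new min must be rechecked.
New min = 4; changed? yes

Answer: yes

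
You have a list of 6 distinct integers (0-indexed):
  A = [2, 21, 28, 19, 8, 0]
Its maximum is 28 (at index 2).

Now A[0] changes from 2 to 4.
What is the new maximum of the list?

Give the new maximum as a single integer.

Old max = 28 (at index 2)
Change: A[0] 2 -> 4
Changed element was NOT the old max.
  New max = max(old_max, new_val) = max(28, 4) = 28

Answer: 28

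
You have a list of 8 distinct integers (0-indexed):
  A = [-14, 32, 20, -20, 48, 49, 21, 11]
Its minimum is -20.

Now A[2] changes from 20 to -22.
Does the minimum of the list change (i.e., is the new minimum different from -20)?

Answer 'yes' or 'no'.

Answer: yes

Derivation:
Old min = -20
Change: A[2] 20 -> -22
Changed element was NOT the min; min changes only if -22 < -20.
New min = -22; changed? yes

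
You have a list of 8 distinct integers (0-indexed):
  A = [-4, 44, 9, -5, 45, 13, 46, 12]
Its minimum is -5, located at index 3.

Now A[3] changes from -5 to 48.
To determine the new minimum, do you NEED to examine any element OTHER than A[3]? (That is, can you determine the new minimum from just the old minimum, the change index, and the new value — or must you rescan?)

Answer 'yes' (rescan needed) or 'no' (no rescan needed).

Old min = -5 at index 3
Change at index 3: -5 -> 48
Index 3 WAS the min and new value 48 > old min -5. Must rescan other elements to find the new min.
Needs rescan: yes

Answer: yes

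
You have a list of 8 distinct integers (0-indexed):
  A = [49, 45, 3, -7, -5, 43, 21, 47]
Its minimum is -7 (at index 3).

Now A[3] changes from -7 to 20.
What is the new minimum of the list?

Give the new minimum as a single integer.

Old min = -7 (at index 3)
Change: A[3] -7 -> 20
Changed element WAS the min. Need to check: is 20 still <= all others?
  Min of remaining elements: -5
  New min = min(20, -5) = -5

Answer: -5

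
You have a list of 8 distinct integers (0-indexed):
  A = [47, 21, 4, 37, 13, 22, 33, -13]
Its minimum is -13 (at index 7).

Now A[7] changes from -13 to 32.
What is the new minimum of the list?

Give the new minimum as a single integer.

Old min = -13 (at index 7)
Change: A[7] -13 -> 32
Changed element WAS the min. Need to check: is 32 still <= all others?
  Min of remaining elements: 4
  New min = min(32, 4) = 4

Answer: 4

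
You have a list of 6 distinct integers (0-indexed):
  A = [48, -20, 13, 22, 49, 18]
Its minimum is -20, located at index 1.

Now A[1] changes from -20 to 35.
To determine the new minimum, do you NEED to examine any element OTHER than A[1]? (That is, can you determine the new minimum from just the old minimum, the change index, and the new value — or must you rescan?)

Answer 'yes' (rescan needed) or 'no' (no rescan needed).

Answer: yes

Derivation:
Old min = -20 at index 1
Change at index 1: -20 -> 35
Index 1 WAS the min and new value 35 > old min -20. Must rescan other elements to find the new min.
Needs rescan: yes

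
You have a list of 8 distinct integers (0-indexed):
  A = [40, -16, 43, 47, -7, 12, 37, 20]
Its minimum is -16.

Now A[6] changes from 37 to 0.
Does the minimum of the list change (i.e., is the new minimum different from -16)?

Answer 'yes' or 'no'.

Answer: no

Derivation:
Old min = -16
Change: A[6] 37 -> 0
Changed element was NOT the min; min changes only if 0 < -16.
New min = -16; changed? no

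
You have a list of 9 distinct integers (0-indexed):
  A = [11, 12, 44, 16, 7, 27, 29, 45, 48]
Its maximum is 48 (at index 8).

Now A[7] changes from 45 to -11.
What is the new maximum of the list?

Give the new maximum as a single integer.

Old max = 48 (at index 8)
Change: A[7] 45 -> -11
Changed element was NOT the old max.
  New max = max(old_max, new_val) = max(48, -11) = 48

Answer: 48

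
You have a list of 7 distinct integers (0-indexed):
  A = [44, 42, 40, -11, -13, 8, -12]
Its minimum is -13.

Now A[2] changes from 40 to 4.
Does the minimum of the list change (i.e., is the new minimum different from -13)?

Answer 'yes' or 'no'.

Old min = -13
Change: A[2] 40 -> 4
Changed element was NOT the min; min changes only if 4 < -13.
New min = -13; changed? no

Answer: no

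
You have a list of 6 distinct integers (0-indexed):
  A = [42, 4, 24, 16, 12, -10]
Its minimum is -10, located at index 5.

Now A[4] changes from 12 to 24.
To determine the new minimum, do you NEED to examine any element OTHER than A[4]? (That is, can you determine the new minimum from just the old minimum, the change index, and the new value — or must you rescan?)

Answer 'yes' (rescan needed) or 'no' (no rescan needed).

Old min = -10 at index 5
Change at index 4: 12 -> 24
Index 4 was NOT the min. New min = min(-10, 24). No rescan of other elements needed.
Needs rescan: no

Answer: no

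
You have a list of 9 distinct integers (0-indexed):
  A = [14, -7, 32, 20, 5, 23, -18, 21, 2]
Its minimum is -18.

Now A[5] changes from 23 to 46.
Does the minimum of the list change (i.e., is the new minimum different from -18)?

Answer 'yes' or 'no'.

Old min = -18
Change: A[5] 23 -> 46
Changed element was NOT the min; min changes only if 46 < -18.
New min = -18; changed? no

Answer: no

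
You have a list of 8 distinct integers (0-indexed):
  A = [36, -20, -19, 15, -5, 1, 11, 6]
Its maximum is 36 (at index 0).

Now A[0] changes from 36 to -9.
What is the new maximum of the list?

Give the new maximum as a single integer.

Answer: 15

Derivation:
Old max = 36 (at index 0)
Change: A[0] 36 -> -9
Changed element WAS the max -> may need rescan.
  Max of remaining elements: 15
  New max = max(-9, 15) = 15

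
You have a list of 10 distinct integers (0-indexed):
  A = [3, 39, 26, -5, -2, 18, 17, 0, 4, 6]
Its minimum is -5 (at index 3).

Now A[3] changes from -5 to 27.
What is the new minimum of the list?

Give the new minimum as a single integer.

Old min = -5 (at index 3)
Change: A[3] -5 -> 27
Changed element WAS the min. Need to check: is 27 still <= all others?
  Min of remaining elements: -2
  New min = min(27, -2) = -2

Answer: -2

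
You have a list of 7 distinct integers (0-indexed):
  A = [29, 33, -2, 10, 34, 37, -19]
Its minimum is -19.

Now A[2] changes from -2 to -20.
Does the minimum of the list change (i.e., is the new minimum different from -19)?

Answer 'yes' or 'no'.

Answer: yes

Derivation:
Old min = -19
Change: A[2] -2 -> -20
Changed element was NOT the min; min changes only if -20 < -19.
New min = -20; changed? yes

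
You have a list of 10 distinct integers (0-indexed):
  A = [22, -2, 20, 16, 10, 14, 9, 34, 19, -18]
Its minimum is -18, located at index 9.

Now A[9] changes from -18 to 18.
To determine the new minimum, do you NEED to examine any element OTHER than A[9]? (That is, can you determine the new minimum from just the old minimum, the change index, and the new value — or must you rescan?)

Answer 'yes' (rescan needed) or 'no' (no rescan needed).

Answer: yes

Derivation:
Old min = -18 at index 9
Change at index 9: -18 -> 18
Index 9 WAS the min and new value 18 > old min -18. Must rescan other elements to find the new min.
Needs rescan: yes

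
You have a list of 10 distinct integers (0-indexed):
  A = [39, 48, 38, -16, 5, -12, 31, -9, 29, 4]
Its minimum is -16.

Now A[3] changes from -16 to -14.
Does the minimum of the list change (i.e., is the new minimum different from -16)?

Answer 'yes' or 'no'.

Old min = -16
Change: A[3] -16 -> -14
Changed element was the min; new min must be rechecked.
New min = -14; changed? yes

Answer: yes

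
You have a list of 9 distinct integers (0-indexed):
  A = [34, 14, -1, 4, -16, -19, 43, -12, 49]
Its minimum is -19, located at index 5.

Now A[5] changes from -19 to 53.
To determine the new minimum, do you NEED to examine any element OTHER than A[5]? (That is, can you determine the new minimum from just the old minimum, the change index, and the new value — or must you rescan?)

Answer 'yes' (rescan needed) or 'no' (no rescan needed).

Answer: yes

Derivation:
Old min = -19 at index 5
Change at index 5: -19 -> 53
Index 5 WAS the min and new value 53 > old min -19. Must rescan other elements to find the new min.
Needs rescan: yes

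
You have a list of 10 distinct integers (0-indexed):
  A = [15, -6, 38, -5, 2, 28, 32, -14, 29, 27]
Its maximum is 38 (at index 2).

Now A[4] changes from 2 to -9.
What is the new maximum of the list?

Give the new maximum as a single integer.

Old max = 38 (at index 2)
Change: A[4] 2 -> -9
Changed element was NOT the old max.
  New max = max(old_max, new_val) = max(38, -9) = 38

Answer: 38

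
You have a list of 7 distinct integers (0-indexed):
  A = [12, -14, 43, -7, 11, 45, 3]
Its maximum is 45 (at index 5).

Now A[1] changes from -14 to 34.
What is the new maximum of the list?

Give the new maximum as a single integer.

Old max = 45 (at index 5)
Change: A[1] -14 -> 34
Changed element was NOT the old max.
  New max = max(old_max, new_val) = max(45, 34) = 45

Answer: 45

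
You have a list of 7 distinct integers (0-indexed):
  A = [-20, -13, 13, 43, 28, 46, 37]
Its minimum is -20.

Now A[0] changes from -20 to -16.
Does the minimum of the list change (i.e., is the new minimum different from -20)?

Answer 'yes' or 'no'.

Answer: yes

Derivation:
Old min = -20
Change: A[0] -20 -> -16
Changed element was the min; new min must be rechecked.
New min = -16; changed? yes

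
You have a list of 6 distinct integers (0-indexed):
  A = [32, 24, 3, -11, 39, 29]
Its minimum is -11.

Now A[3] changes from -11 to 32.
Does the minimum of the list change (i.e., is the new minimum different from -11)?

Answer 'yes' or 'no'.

Answer: yes

Derivation:
Old min = -11
Change: A[3] -11 -> 32
Changed element was the min; new min must be rechecked.
New min = 3; changed? yes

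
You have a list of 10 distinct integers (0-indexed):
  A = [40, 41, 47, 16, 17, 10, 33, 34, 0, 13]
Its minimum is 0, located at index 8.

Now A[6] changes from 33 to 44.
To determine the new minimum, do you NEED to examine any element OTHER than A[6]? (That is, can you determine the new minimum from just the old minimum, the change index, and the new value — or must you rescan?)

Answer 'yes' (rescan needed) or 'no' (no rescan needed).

Old min = 0 at index 8
Change at index 6: 33 -> 44
Index 6 was NOT the min. New min = min(0, 44). No rescan of other elements needed.
Needs rescan: no

Answer: no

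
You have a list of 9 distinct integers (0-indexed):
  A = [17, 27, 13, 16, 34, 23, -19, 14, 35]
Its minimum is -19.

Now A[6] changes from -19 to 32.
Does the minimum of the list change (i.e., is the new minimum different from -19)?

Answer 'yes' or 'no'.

Old min = -19
Change: A[6] -19 -> 32
Changed element was the min; new min must be rechecked.
New min = 13; changed? yes

Answer: yes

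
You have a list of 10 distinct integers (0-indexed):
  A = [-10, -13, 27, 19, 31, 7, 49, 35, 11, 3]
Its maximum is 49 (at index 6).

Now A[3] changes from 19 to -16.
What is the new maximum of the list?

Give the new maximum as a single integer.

Answer: 49

Derivation:
Old max = 49 (at index 6)
Change: A[3] 19 -> -16
Changed element was NOT the old max.
  New max = max(old_max, new_val) = max(49, -16) = 49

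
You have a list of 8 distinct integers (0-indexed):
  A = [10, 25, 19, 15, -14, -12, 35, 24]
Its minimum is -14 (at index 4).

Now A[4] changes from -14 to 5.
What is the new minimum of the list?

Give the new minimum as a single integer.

Old min = -14 (at index 4)
Change: A[4] -14 -> 5
Changed element WAS the min. Need to check: is 5 still <= all others?
  Min of remaining elements: -12
  New min = min(5, -12) = -12

Answer: -12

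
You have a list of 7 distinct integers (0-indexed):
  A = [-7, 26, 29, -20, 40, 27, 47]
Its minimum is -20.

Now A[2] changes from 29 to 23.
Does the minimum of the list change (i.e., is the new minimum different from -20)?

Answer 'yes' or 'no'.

Answer: no

Derivation:
Old min = -20
Change: A[2] 29 -> 23
Changed element was NOT the min; min changes only if 23 < -20.
New min = -20; changed? no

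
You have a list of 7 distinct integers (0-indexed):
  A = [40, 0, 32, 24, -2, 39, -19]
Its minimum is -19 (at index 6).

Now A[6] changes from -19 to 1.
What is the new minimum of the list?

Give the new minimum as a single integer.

Answer: -2

Derivation:
Old min = -19 (at index 6)
Change: A[6] -19 -> 1
Changed element WAS the min. Need to check: is 1 still <= all others?
  Min of remaining elements: -2
  New min = min(1, -2) = -2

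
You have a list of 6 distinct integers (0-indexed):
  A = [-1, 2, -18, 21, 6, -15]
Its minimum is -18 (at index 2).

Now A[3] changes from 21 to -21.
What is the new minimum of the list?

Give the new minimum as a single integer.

Old min = -18 (at index 2)
Change: A[3] 21 -> -21
Changed element was NOT the old min.
  New min = min(old_min, new_val) = min(-18, -21) = -21

Answer: -21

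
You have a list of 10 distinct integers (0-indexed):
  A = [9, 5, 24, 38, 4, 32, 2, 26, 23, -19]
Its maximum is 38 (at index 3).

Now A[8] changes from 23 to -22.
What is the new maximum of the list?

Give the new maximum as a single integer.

Answer: 38

Derivation:
Old max = 38 (at index 3)
Change: A[8] 23 -> -22
Changed element was NOT the old max.
  New max = max(old_max, new_val) = max(38, -22) = 38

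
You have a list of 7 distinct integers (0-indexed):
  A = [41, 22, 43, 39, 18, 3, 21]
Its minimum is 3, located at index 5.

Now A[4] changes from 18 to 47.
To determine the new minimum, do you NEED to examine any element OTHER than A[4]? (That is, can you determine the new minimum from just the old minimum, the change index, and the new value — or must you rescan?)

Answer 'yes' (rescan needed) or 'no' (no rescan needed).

Answer: no

Derivation:
Old min = 3 at index 5
Change at index 4: 18 -> 47
Index 4 was NOT the min. New min = min(3, 47). No rescan of other elements needed.
Needs rescan: no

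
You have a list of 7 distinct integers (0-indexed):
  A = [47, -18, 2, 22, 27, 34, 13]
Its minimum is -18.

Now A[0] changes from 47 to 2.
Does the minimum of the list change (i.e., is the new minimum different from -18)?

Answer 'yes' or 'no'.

Old min = -18
Change: A[0] 47 -> 2
Changed element was NOT the min; min changes only if 2 < -18.
New min = -18; changed? no

Answer: no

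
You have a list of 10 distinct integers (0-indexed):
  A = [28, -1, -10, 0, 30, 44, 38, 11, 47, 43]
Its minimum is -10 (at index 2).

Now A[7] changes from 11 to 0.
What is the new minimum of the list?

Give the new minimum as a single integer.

Old min = -10 (at index 2)
Change: A[7] 11 -> 0
Changed element was NOT the old min.
  New min = min(old_min, new_val) = min(-10, 0) = -10

Answer: -10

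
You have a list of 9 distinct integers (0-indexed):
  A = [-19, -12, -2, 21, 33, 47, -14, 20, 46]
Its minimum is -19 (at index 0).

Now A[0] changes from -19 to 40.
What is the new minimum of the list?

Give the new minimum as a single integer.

Answer: -14

Derivation:
Old min = -19 (at index 0)
Change: A[0] -19 -> 40
Changed element WAS the min. Need to check: is 40 still <= all others?
  Min of remaining elements: -14
  New min = min(40, -14) = -14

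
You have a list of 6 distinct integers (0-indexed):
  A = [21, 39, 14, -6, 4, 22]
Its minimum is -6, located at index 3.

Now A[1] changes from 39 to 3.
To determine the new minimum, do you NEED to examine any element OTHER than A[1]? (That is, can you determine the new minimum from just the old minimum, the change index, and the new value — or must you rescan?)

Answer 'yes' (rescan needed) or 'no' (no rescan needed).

Old min = -6 at index 3
Change at index 1: 39 -> 3
Index 1 was NOT the min. New min = min(-6, 3). No rescan of other elements needed.
Needs rescan: no

Answer: no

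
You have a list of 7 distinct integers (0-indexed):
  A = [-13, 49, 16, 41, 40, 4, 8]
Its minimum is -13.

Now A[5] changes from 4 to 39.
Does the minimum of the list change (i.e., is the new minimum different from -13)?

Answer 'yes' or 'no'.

Answer: no

Derivation:
Old min = -13
Change: A[5] 4 -> 39
Changed element was NOT the min; min changes only if 39 < -13.
New min = -13; changed? no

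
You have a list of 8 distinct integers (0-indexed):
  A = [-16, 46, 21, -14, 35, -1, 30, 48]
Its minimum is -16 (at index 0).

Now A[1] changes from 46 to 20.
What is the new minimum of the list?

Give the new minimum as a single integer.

Answer: -16

Derivation:
Old min = -16 (at index 0)
Change: A[1] 46 -> 20
Changed element was NOT the old min.
  New min = min(old_min, new_val) = min(-16, 20) = -16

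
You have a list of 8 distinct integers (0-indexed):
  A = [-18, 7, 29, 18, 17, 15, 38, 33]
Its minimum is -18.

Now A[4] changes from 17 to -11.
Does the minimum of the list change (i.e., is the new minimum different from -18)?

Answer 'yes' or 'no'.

Answer: no

Derivation:
Old min = -18
Change: A[4] 17 -> -11
Changed element was NOT the min; min changes only if -11 < -18.
New min = -18; changed? no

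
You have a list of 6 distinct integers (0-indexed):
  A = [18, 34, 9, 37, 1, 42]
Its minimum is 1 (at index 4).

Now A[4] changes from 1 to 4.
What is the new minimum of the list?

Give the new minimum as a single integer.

Old min = 1 (at index 4)
Change: A[4] 1 -> 4
Changed element WAS the min. Need to check: is 4 still <= all others?
  Min of remaining elements: 9
  New min = min(4, 9) = 4

Answer: 4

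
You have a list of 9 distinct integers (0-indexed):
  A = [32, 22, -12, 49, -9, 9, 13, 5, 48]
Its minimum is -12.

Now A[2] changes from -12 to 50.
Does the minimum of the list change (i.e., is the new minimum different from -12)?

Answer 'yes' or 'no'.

Answer: yes

Derivation:
Old min = -12
Change: A[2] -12 -> 50
Changed element was the min; new min must be rechecked.
New min = -9; changed? yes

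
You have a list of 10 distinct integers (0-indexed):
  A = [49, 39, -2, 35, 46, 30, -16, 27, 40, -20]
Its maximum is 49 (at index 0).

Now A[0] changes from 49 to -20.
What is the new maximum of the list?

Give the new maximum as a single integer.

Answer: 46

Derivation:
Old max = 49 (at index 0)
Change: A[0] 49 -> -20
Changed element WAS the max -> may need rescan.
  Max of remaining elements: 46
  New max = max(-20, 46) = 46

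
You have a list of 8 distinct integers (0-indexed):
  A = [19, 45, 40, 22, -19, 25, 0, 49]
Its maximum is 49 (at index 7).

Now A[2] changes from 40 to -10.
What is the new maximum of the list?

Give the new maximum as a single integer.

Old max = 49 (at index 7)
Change: A[2] 40 -> -10
Changed element was NOT the old max.
  New max = max(old_max, new_val) = max(49, -10) = 49

Answer: 49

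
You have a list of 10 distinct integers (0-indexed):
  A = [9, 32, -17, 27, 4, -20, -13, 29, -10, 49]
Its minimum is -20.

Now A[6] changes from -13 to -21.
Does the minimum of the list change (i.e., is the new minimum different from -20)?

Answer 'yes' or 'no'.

Old min = -20
Change: A[6] -13 -> -21
Changed element was NOT the min; min changes only if -21 < -20.
New min = -21; changed? yes

Answer: yes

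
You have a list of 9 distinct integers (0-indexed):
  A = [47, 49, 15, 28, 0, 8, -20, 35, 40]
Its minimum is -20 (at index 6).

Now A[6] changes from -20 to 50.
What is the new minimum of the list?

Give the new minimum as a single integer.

Answer: 0

Derivation:
Old min = -20 (at index 6)
Change: A[6] -20 -> 50
Changed element WAS the min. Need to check: is 50 still <= all others?
  Min of remaining elements: 0
  New min = min(50, 0) = 0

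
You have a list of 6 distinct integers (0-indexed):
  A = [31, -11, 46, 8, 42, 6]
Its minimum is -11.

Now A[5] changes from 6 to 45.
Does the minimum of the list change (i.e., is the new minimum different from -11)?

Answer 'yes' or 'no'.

Answer: no

Derivation:
Old min = -11
Change: A[5] 6 -> 45
Changed element was NOT the min; min changes only if 45 < -11.
New min = -11; changed? no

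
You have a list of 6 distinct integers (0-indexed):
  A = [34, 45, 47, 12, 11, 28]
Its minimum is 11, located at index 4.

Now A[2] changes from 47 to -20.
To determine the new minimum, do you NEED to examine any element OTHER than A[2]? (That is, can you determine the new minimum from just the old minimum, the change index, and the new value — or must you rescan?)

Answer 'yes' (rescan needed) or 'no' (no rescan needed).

Answer: no

Derivation:
Old min = 11 at index 4
Change at index 2: 47 -> -20
Index 2 was NOT the min. New min = min(11, -20). No rescan of other elements needed.
Needs rescan: no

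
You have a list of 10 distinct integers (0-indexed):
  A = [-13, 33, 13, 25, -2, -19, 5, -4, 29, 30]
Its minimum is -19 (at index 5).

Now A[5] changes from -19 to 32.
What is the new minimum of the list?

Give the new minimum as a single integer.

Answer: -13

Derivation:
Old min = -19 (at index 5)
Change: A[5] -19 -> 32
Changed element WAS the min. Need to check: is 32 still <= all others?
  Min of remaining elements: -13
  New min = min(32, -13) = -13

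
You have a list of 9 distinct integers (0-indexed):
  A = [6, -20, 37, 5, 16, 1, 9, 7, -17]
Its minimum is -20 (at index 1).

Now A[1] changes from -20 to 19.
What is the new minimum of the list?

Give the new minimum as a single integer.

Old min = -20 (at index 1)
Change: A[1] -20 -> 19
Changed element WAS the min. Need to check: is 19 still <= all others?
  Min of remaining elements: -17
  New min = min(19, -17) = -17

Answer: -17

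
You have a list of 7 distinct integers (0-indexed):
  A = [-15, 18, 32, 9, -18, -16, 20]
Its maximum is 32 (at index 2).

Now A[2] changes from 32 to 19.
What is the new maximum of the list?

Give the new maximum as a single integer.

Answer: 20

Derivation:
Old max = 32 (at index 2)
Change: A[2] 32 -> 19
Changed element WAS the max -> may need rescan.
  Max of remaining elements: 20
  New max = max(19, 20) = 20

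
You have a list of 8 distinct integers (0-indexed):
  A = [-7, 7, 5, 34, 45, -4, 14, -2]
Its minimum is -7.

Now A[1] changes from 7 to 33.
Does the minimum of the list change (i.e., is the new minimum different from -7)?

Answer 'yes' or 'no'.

Old min = -7
Change: A[1] 7 -> 33
Changed element was NOT the min; min changes only if 33 < -7.
New min = -7; changed? no

Answer: no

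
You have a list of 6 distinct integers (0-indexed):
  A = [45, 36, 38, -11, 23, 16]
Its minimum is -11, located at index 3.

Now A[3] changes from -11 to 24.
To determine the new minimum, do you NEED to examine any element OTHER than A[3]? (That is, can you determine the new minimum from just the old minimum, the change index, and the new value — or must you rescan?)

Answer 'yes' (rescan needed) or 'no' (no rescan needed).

Answer: yes

Derivation:
Old min = -11 at index 3
Change at index 3: -11 -> 24
Index 3 WAS the min and new value 24 > old min -11. Must rescan other elements to find the new min.
Needs rescan: yes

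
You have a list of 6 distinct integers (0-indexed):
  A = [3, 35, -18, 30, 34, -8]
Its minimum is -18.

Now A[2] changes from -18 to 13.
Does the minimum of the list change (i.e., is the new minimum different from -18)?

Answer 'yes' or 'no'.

Old min = -18
Change: A[2] -18 -> 13
Changed element was the min; new min must be rechecked.
New min = -8; changed? yes

Answer: yes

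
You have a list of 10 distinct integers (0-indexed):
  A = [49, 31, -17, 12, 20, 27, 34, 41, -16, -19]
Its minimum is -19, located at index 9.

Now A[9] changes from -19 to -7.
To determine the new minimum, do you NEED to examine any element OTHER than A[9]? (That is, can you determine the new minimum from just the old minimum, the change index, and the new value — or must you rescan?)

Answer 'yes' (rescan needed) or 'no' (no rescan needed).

Answer: yes

Derivation:
Old min = -19 at index 9
Change at index 9: -19 -> -7
Index 9 WAS the min and new value -7 > old min -19. Must rescan other elements to find the new min.
Needs rescan: yes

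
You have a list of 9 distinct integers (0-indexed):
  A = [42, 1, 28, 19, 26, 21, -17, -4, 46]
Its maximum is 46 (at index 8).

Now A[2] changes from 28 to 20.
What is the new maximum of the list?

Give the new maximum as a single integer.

Answer: 46

Derivation:
Old max = 46 (at index 8)
Change: A[2] 28 -> 20
Changed element was NOT the old max.
  New max = max(old_max, new_val) = max(46, 20) = 46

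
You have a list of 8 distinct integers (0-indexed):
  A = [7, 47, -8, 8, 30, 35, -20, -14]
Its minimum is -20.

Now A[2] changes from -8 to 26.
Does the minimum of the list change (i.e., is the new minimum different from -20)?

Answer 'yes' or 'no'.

Answer: no

Derivation:
Old min = -20
Change: A[2] -8 -> 26
Changed element was NOT the min; min changes only if 26 < -20.
New min = -20; changed? no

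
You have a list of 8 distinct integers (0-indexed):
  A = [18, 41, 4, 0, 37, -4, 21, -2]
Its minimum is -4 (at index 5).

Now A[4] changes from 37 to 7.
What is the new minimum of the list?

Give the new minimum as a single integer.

Old min = -4 (at index 5)
Change: A[4] 37 -> 7
Changed element was NOT the old min.
  New min = min(old_min, new_val) = min(-4, 7) = -4

Answer: -4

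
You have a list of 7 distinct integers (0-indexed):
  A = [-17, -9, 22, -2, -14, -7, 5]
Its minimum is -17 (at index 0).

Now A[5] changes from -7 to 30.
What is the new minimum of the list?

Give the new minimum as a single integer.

Answer: -17

Derivation:
Old min = -17 (at index 0)
Change: A[5] -7 -> 30
Changed element was NOT the old min.
  New min = min(old_min, new_val) = min(-17, 30) = -17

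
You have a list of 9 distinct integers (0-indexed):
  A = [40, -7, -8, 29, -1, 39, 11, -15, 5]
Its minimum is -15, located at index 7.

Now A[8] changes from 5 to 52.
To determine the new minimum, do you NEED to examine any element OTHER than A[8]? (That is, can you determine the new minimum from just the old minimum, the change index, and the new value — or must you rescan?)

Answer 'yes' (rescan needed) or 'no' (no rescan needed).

Old min = -15 at index 7
Change at index 8: 5 -> 52
Index 8 was NOT the min. New min = min(-15, 52). No rescan of other elements needed.
Needs rescan: no

Answer: no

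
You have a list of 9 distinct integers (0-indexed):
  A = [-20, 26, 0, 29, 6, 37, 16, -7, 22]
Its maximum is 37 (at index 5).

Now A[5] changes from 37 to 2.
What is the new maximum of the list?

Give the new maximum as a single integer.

Answer: 29

Derivation:
Old max = 37 (at index 5)
Change: A[5] 37 -> 2
Changed element WAS the max -> may need rescan.
  Max of remaining elements: 29
  New max = max(2, 29) = 29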